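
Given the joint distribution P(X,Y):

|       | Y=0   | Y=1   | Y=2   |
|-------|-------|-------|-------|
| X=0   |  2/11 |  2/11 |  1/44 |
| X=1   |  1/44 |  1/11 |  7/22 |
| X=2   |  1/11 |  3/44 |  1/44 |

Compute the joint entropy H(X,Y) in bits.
2.6854 bits

H(X,Y) = -Σ_{x,y} P(x,y) log₂ P(x,y). Per-cell terms -P(x,y)·log₂P(x,y):
  X=0: 0.44717, 0.44717, 0.12408
  X=1: 0.12408, 0.31449, 0.52566
  X=2: 0.31449, 0.26417, 0.12408
Sum of the 9 terms: H(X,Y) = 2.6854 bits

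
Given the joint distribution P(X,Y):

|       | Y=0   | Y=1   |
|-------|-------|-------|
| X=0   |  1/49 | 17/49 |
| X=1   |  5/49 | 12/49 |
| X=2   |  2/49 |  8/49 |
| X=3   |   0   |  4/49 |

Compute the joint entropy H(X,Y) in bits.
2.3879 bits

H(X,Y) = -Σ_{x,y} P(x,y) log₂ P(x,y). Per-cell terms -P(x,y)·log₂P(x,y):
  X=0: 0.11459, 0.52986
  X=1: 0.33600, 0.49708
  X=2: 0.18836, 0.42689
  X=3: 0.00000, 0.29508
  (cells with P = 0 contribute 0)
Sum of the 8 terms: H(X,Y) = 2.3879 bits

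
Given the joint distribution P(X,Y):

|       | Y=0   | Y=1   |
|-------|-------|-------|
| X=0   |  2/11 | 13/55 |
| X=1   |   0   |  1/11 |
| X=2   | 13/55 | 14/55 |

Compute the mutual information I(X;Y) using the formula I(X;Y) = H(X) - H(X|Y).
0.0771 bits

I(X;Y) = H(X) - H(X|Y)

Marginal of X (row sums):
  P(X=0) = 2/11 + 13/55 = 23/55
  P(X=1) = 0 + 1/11 = 1/11
  P(X=2) = 13/55 + 14/55 = 27/55
H(X) = -[(23/55)·log₂(23/55) + (1/11)·log₂(1/11) + (27/55)·log₂(27/55)]
  = 0.5259882 + 0.3144938 + 0.5039045 = 1.3443865 bits

Marginal of Y (column sums):
  P(Y=0) = 2/11 + 0 + 13/55 = 23/55
  P(Y=1) = 13/55 + 1/11 + 14/55 = 32/55
H(X|Y) = Σ_y P(y)·H(X|Y=y):
  Y=0: P(Y=0) = 23/55, P(X|Y=0) = (10/23, 0, 13/23) → H(X|Y=0) = 0.9876925
  Y=1: P(Y=1) = 32/55, P(X|Y=1) = (13/32, 5/32, 7/16) → H(X|Y=1) = 1.4681773
H(X|Y) = (23/55)·0.9876925 + (32/55)·1.4681773 = 1.2672473 bits

I(X;Y) = H(X) - H(X|Y) = 1.3443865 - 1.2672473 = 0.0771 bits

Cross-check via I(X;Y) = H(X) + H(Y) - H(X,Y): computing H(Y) from the column sums and H(X,Y) from the 6 cells in the same way gives H(Y) = 0.9805974 bits and H(X,Y) = 2.2478447 bits, so
I(X;Y) = 1.3443865 + 0.9805974 - 2.2478447 = 0.0771 bits ✓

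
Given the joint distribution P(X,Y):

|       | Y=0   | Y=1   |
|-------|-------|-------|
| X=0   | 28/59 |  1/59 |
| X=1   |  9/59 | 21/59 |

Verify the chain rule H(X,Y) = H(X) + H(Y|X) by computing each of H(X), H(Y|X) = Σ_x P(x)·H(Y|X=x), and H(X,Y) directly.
H(X) = 0.9998 bits, H(Y|X) = 0.5545 bits, H(X,Y) = 1.5543 bits

Marginal of X (row sums):
  P(X=0) = 28/59 + 1/59 = 29/59
  P(X=1) = 9/59 + 21/59 = 30/59
H(X) = -[(29/59)·log₂(29/59) + (30/59)·log₂(30/59)]
  = 0.50365 + 0.49615 = 0.9998 bits

H(Y|X) = Σ_x P(x)·H(Y|X=x):
  X=0: P(X=0) = 29/59, P(Y|X=0) = (28/29, 1/29) → H(Y|X=0) = 0.21640
  X=1: P(X=1) = 30/59, P(Y|X=1) = (3/10, 7/10) → H(Y|X=1) = 0.88129
H(Y|X) = (29/59)·0.21640 + (30/59)·0.88129 = 0.5545 bits

H(X,Y) = -Σ_{x,y} P(x,y) log₂ P(x,y). Per-cell terms -P(x,y)·log₂P(x,y):
  X=0: 0.51031, 0.09971
  X=1: 0.41380, 0.53045
Sum of the 4 terms: H(X,Y) = 1.5543 bits

Chain rule check:
  H(X) + H(Y|X) = 0.9998 + 0.5545 = 1.5543 bits
  H(X,Y) = 1.5543 bits
✓ Chain rule verified.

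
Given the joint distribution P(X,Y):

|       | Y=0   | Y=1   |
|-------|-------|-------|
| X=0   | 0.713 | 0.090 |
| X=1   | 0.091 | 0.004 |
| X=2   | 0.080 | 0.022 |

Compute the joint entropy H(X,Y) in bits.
1.4198 bits

H(X,Y) = -Σ_{x,y} P(x,y) log₂ P(x,y). Per-cell terms -P(x,y)·log₂P(x,y):
  X=0: 0.34796, 0.31265
  X=1: 0.31468, 0.03186
  X=2: 0.29151, 0.12114
Sum of the 6 terms: H(X,Y) = 1.4198 bits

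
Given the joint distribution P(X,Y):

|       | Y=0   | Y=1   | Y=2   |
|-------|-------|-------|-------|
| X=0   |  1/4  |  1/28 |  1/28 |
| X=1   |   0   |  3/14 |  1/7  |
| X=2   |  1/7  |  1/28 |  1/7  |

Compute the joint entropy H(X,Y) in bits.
2.6945 bits

H(X,Y) = -Σ_{x,y} P(x,y) log₂ P(x,y). Per-cell terms -P(x,y)·log₂P(x,y):
  X=0: 0.500000, 0.171691, 0.171691
  X=1: 0.000000, 0.476227, 0.401051
  X=2: 0.401051, 0.171691, 0.401051
  (cells with P = 0 contribute 0)
Sum of the 9 terms: H(X,Y) = 2.6945 bits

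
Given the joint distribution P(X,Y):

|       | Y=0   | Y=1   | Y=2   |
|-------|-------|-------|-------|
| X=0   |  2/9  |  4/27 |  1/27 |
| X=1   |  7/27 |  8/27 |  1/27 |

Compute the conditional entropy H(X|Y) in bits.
0.9616 bits

H(X|Y) = H(X,Y) - H(Y)

H(X,Y) = -Σ_{x,y} P(x,y) log₂ P(x,y). Per-cell terms -P(x,y)·log₂P(x,y):
  X=0: 0.4822, 0.4081, 0.1761
  X=1: 0.5049, 0.5200, 0.1761
Sum of the 6 terms: H(X,Y) = 2.2674 bits

Marginal of Y (column sums):
  P(Y=0) = 2/9 + 7/27 = 13/27
  P(Y=1) = 4/27 + 8/27 = 4/9
  P(Y=2) = 1/27 + 1/27 = 2/27
H(Y) = -[(13/27)·log₂(13/27) + (4/9)·log₂(4/9) + (2/27)·log₂(2/27)]
  = 0.5077 + 0.5200 + 0.2781 = 1.3058 bits

H(X|Y) = H(X,Y) - H(Y) = 2.2674 - 1.3058 = 0.9616 bits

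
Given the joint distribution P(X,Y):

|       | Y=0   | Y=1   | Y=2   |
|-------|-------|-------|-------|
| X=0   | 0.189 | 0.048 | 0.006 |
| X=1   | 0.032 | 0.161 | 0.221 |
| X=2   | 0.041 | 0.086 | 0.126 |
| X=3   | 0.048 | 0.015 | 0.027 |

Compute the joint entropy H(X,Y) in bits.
3.0850 bits

H(X,Y) = -Σ_{x,y} P(x,y) log₂ P(x,y). Per-cell terms -P(x,y)·log₂P(x,y):
  X=0: 0.45427, 0.21028, 0.04428
  X=1: 0.15891, 0.42421, 0.48131
  X=2: 0.18894, 0.30440, 0.37655
  X=3: 0.21028, 0.09088, 0.14069
Sum of the 12 terms: H(X,Y) = 3.0850 bits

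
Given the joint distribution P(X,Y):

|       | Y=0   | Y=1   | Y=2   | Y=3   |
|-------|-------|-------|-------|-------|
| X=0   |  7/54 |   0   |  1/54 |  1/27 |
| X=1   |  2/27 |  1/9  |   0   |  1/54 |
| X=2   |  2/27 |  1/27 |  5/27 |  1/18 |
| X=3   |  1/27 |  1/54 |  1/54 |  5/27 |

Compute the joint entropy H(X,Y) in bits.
3.3779 bits

H(X,Y) = -Σ_{x,y} P(x,y) log₂ P(x,y). Per-cell terms -P(x,y)·log₂P(x,y):
  X=0: 0.3821, 0.0000, 0.1066, 0.1761
  X=1: 0.2781, 0.3522, 0.0000, 0.1066
  X=2: 0.2781, 0.1761, 0.4505, 0.2317
  X=3: 0.1761, 0.1066, 0.1066, 0.4505
  (cells with P = 0 contribute 0)
Sum of the 16 terms: H(X,Y) = 3.3779 bits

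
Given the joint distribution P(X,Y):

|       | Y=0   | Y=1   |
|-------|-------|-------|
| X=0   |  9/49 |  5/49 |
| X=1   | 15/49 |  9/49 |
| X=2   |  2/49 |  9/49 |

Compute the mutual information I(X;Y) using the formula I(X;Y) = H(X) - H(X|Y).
0.1076 bits

I(X;Y) = H(X) - H(X|Y)

Marginal of X (row sums):
  P(X=0) = 9/49 + 5/49 = 2/7
  P(X=1) = 15/49 + 9/49 = 24/49
  P(X=2) = 2/49 + 9/49 = 11/49
H(X) = -[(2/7)·log₂(2/7) + (24/49)·log₂(24/49) + (11/49)·log₂(11/49)]
  = 0.5164 + 0.5044 + 0.4838 = 1.5046 bits

Marginal of Y (column sums):
  P(Y=0) = 9/49 + 15/49 + 2/49 = 26/49
  P(Y=1) = 5/49 + 9/49 + 9/49 = 23/49
H(X|Y) = Σ_y P(y)·H(X|Y=y):
  Y=0: P(Y=0) = 26/49, P(X|Y=0) = (9/26, 15/26, 1/13) → H(X|Y=0) = 1.2723
  Y=1: P(Y=1) = 23/49, P(X|Y=1) = (5/23, 9/23, 9/23) → H(X|Y=1) = 1.5380
H(X|Y) = (26/49)·1.2723 + (23/49)·1.5380 = 1.3970 bits

I(X;Y) = H(X) - H(X|Y) = 1.5046 - 1.3970 = 0.1076 bits

Cross-check via I(X;Y) = H(X) + H(Y) - H(X,Y): computing H(Y) from the column sums and H(X,Y) from the 6 cells in the same way gives H(Y) = 0.9973 bits and H(X,Y) = 2.3943 bits, so
I(X;Y) = 1.5046 + 0.9973 - 2.3943 = 0.1076 bits ✓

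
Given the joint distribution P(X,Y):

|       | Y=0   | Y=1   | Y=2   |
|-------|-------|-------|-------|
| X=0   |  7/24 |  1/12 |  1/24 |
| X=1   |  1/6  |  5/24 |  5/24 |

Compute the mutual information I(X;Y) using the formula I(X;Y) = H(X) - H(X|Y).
0.1322 bits

I(X;Y) = H(X) - H(X|Y)

Marginal of X (row sums):
  P(X=0) = 7/24 + 1/12 + 1/24 = 5/12
  P(X=1) = 1/6 + 5/24 + 5/24 = 7/12
H(X) = -[(5/12)·log₂(5/12) + (7/12)·log₂(7/12)]
  = 0.5263 + 0.4536 = 0.9799 bits

Marginal of Y (column sums):
  P(Y=0) = 7/24 + 1/6 = 11/24
  P(Y=1) = 1/12 + 5/24 = 7/24
  P(Y=2) = 1/24 + 5/24 = 1/4
H(X|Y) = Σ_y P(y)·H(X|Y=y):
  Y=0: P(Y=0) = 11/24, P(X|Y=0) = (7/11, 4/11) → H(X|Y=0) = 0.9457
  Y=1: P(Y=1) = 7/24, P(X|Y=1) = (2/7, 5/7) → H(X|Y=1) = 0.8631
  Y=2: P(Y=2) = 1/4, P(X|Y=2) = (1/6, 5/6) → H(X|Y=2) = 0.6500
H(X|Y) = (11/24)·0.9457 + (7/24)·0.8631 + (1/4)·0.6500 = 0.8477 bits

I(X;Y) = H(X) - H(X|Y) = 0.9799 - 0.8477 = 0.1322 bits

Cross-check via I(X;Y) = H(X) + H(Y) - H(X,Y): computing H(Y) from the column sums and H(X,Y) from the 6 cells in the same way gives H(Y) = 1.5343 bits and H(X,Y) = 2.3820 bits, so
I(X;Y) = 0.9799 + 1.5343 - 2.3820 = 0.1322 bits ✓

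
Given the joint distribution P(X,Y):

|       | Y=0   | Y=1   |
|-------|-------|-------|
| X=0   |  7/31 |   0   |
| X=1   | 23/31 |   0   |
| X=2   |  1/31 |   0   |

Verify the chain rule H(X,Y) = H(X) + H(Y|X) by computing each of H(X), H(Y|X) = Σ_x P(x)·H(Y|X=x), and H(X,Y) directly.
H(X) = 0.9641 bits, H(Y|X) = 0.0000 bits, H(X,Y) = 0.9641 bits

Marginal of X (row sums):
  P(X=0) = 7/31 + 0 = 7/31
  P(X=1) = 23/31 + 0 = 23/31
  P(X=2) = 1/31 + 0 = 1/31
H(X) = -[(7/31)·log₂(7/31) + (23/31)·log₂(23/31) + (1/31)·log₂(1/31)]
  = 0.4848 + 0.3195 + 0.1598 = 0.9641 bits

H(Y|X) = Σ_x P(x)·H(Y|X=x):
  X=0: P(X=0) = 7/31, P(Y|X=0) = (1, 0) → H(Y|X=0) = 0.0000
  X=1: P(X=1) = 23/31, P(Y|X=1) = (1, 0) → H(Y|X=1) = 0.0000
  X=2: P(X=2) = 1/31, P(Y|X=2) = (1, 0) → H(Y|X=2) = 0.0000
H(Y|X) = (7/31)·0.0000 + (23/31)·0.0000 + (1/31)·0.0000 = 0.0000 bits

H(X,Y) = -Σ_{x,y} P(x,y) log₂ P(x,y). Per-cell terms -P(x,y)·log₂P(x,y):
  X=0: 0.4848, 0.0000
  X=1: 0.3195, 0.0000
  X=2: 0.1598, 0.0000
  (cells with P = 0 contribute 0)
Sum of the 6 terms: H(X,Y) = 0.9641 bits

Chain rule check:
  H(X) + H(Y|X) = 0.9641 + 0.0000 = 0.9641 bits
  H(X,Y) = 0.9641 bits
✓ Chain rule verified.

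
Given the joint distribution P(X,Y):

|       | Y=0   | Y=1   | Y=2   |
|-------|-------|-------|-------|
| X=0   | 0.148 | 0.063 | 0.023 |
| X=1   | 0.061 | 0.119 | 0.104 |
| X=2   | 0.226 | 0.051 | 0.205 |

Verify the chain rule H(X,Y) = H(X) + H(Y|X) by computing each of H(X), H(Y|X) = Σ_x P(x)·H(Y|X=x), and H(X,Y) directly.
H(X) = 1.5136 bits, H(Y|X) = 1.3945 bits, H(X,Y) = 2.9081 bits

Marginal of X (row sums):
  P(X=0) = 0.148 + 0.063 + 0.023 = 0.234
  P(X=1) = 0.061 + 0.119 + 0.104 = 0.284
  P(X=2) = 0.226 + 0.051 + 0.205 = 0.482
H(X) = -[0.234·log₂(0.234) + 0.284·log₂(0.284) + 0.482·log₂(0.482)]
  = 0.4903 + 0.5158 + 0.5075 = 1.5136 bits

H(Y|X) = Σ_x P(x)·H(Y|X=x):
  X=0: P(X=0) = 0.234, P(Y|X=0) = (74/117, 7/26, 23/234) → H(Y|X=0) = 1.2566
  X=1: P(X=1) = 0.284, P(Y|X=1) = (61/284, 119/284, 26/71) → H(Y|X=1) = 1.5332
  X=2: P(X=2) = 0.482, P(Y|X=2) = (113/241, 51/482, 205/482) → H(Y|X=2) = 1.3798
H(Y|X) = 0.234·1.2566 + 0.284·1.5332 + 0.482·1.3798 = 1.3945 bits

H(X,Y) = -Σ_{x,y} P(x,y) log₂ P(x,y). Per-cell terms -P(x,y)·log₂P(x,y):
  X=0: 0.4079, 0.2513, 0.1252
  X=1: 0.2461, 0.3654, 0.3396
  X=2: 0.4849, 0.2190, 0.4687
Sum of the 9 terms: H(X,Y) = 2.9081 bits

Chain rule check:
  H(X) + H(Y|X) = 1.5136 + 1.3945 = 2.9081 bits
  H(X,Y) = 2.9081 bits
✓ Chain rule verified.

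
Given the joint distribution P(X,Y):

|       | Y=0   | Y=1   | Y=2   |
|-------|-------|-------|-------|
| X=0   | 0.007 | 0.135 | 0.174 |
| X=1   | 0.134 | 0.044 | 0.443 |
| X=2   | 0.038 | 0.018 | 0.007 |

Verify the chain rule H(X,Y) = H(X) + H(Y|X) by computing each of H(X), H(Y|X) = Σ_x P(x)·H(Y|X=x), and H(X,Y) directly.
H(X) = 1.2033 bits, H(Y|X) = 1.1167 bits, H(X,Y) = 2.3200 bits

Marginal of X (row sums):
  P(X=0) = 0.007 + 0.135 + 0.174 = 0.316
  P(X=1) = 0.134 + 0.044 + 0.443 = 0.621
  P(X=2) = 0.038 + 0.018 + 0.007 = 0.063
H(X) = -[0.316·log₂(0.316) + 0.621·log₂(0.621) + 0.063·log₂(0.063)]
  = 0.52519 + 0.42683 + 0.25128 = 1.2033 bits

H(Y|X) = Σ_x P(x)·H(Y|X=x):
  X=0: P(X=0) = 0.316, P(Y|X=0) = (7/316, 135/316, 87/158) → H(Y|X=0) = 1.11994
  X=1: P(X=1) = 0.621, P(Y|X=1) = (134/621, 44/621, 443/621) → H(Y|X=1) = 1.09559
  X=2: P(X=2) = 0.063, P(Y|X=2) = (38/63, 2/7, 1/9) → H(Y|X=2) = 1.30853
H(Y|X) = 0.316·1.11994 + 0.621·1.09559 + 0.063·1.30853 = 1.1167 bits

H(X,Y) = -Σ_{x,y} P(x,y) log₂ P(x,y). Per-cell terms -P(x,y)·log₂P(x,y):
  X=0: 0.05011, 0.39001, 0.43897
  X=1: 0.38856, 0.19828, 0.52036
  X=2: 0.17928, 0.10433, 0.05011
Sum of the 9 terms: H(X,Y) = 2.3200 bits

Chain rule check:
  H(X) + H(Y|X) = 1.2033 + 1.1167 = 2.3200 bits
  H(X,Y) = 2.3200 bits
✓ Chain rule verified.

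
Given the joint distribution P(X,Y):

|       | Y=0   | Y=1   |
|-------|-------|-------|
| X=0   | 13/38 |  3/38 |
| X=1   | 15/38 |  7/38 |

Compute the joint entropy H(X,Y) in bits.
1.7975 bits

H(X,Y) = -Σ_{x,y} P(x,y) log₂ P(x,y). Per-cell terms -P(x,y)·log₂P(x,y):
  X=0: 0.52940, 0.28918
  X=1: 0.52936, 0.44958
Sum of the 4 terms: H(X,Y) = 1.7975 bits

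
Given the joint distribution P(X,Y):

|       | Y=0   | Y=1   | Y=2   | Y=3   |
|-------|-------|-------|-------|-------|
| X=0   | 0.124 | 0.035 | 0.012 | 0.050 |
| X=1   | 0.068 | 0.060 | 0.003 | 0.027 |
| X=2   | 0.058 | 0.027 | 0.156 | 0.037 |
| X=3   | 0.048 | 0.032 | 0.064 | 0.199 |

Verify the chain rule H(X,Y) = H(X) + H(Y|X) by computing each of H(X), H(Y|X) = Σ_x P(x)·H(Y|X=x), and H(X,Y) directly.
H(X) = 1.9448 bits, H(Y|X) = 1.6232 bits, H(X,Y) = 3.5680 bits

Marginal of X (row sums):
  P(X=0) = 0.124 + 0.035 + 0.012 + 0.050 = 0.221
  P(X=1) = 0.068 + 0.060 + 0.003 + 0.027 = 0.158
  P(X=2) = 0.058 + 0.027 + 0.156 + 0.037 = 0.278
  P(X=3) = 0.048 + 0.032 + 0.064 + 0.199 = 0.343
H(X) = -[0.221·log₂(0.221) + 0.158·log₂(0.158) + 0.278·log₂(0.278) + 0.343·log₂(0.343)]
  = 0.4813 + 0.4206 + 0.5134 + 0.5295 = 1.9448 bits

H(Y|X) = Σ_x P(x)·H(Y|X=x):
  X=0: P(X=0) = 0.221, P(Y|X=0) = (124/221, 35/221, 12/221, 50/221) → H(Y|X=0) = 1.6021
  X=1: P(X=1) = 0.158, P(Y|X=1) = (34/79, 30/79, 3/158, 27/158) → H(Y|X=1) = 1.5981
  X=2: P(X=2) = 0.278, P(Y|X=2) = (29/139, 27/278, 78/139, 37/278) → H(Y|X=2) = 1.6534
  X=3: P(X=3) = 0.343, P(Y|X=3) = (48/343, 32/343, 64/343, 199/343) → H(Y|X=3) = 1.6239
H(Y|X) = 0.221·1.6021 + 0.158·1.5981 + 0.278·1.6534 + 0.343·1.6239 = 1.6232 bits

H(X,Y) = -Σ_{x,y} P(x,y) log₂ P(x,y). Per-cell terms -P(x,y)·log₂P(x,y):
  X=0: 0.3734, 0.1693, 0.0766, 0.2161
  X=1: 0.2637, 0.2435, 0.0251, 0.1407
  X=2: 0.2383, 0.1407, 0.4181, 0.1760
  X=3: 0.2103, 0.1589, 0.2538, 0.4635
Sum of the 16 terms: H(X,Y) = 3.5680 bits

Chain rule check:
  H(X) + H(Y|X) = 1.9448 + 1.6232 = 3.5680 bits
  H(X,Y) = 3.5680 bits
✓ Chain rule verified.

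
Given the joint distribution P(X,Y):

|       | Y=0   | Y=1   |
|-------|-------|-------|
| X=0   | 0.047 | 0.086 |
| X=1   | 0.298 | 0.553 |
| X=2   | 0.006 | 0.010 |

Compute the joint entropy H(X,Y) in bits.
1.6156 bits

H(X,Y) = -Σ_{x,y} P(x,y) log₂ P(x,y). Per-cell terms -P(x,y)·log₂P(x,y):
  X=0: 0.20733, 0.30440
  X=1: 0.52049, 0.47262
  X=2: 0.04428, 0.06644
Sum of the 6 terms: H(X,Y) = 1.6156 bits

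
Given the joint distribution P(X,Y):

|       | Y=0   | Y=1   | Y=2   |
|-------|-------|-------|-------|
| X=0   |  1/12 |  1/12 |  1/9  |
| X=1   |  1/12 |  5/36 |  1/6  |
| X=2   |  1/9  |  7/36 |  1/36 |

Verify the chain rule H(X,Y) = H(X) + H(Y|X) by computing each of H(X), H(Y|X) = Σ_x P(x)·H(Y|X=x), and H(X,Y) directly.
H(X) = 1.5715 bits, H(Y|X) = 1.4585 bits, H(X,Y) = 3.0300 bits

Marginal of X (row sums):
  P(X=0) = 1/12 + 1/12 + 1/9 = 5/18
  P(X=1) = 1/12 + 5/36 + 1/6 = 7/18
  P(X=2) = 1/9 + 7/36 + 1/36 = 1/3
H(X) = -[(5/18)·log₂(5/18) + (7/18)·log₂(7/18) + (1/3)·log₂(1/3)]
  = 0.513332 + 0.529888 + 0.528321 = 1.5715 bits

H(Y|X) = Σ_x P(x)·H(Y|X=x):
  X=0: P(X=0) = 5/18, P(Y|X=0) = (3/10, 3/10, 2/5) → H(Y|X=0) = 1.570951
  X=1: P(X=1) = 7/18, P(Y|X=1) = (3/14, 5/14, 3/7) → H(Y|X=1) = 1.530619
  X=2: P(X=2) = 1/3, P(Y|X=2) = (1/3, 7/12, 1/12) → H(Y|X=2) = 1.280672
H(Y|X) = (5/18)·1.570951 + (7/18)·1.530619 + (1/3)·1.280672 = 1.4585 bits

H(X,Y) = -Σ_{x,y} P(x,y) log₂ P(x,y). Per-cell terms -P(x,y)·log₂P(x,y):
  X=0: 0.298747, 0.298747, 0.352214
  X=1: 0.298747, 0.395555, 0.430827
  X=2: 0.352214, 0.459389, 0.143609
Sum of the 9 terms: H(X,Y) = 3.0300 bits

Chain rule check:
  H(X) + H(Y|X) = 1.5715 + 1.4585 = 3.0300 bits
  H(X,Y) = 3.0300 bits
✓ Chain rule verified.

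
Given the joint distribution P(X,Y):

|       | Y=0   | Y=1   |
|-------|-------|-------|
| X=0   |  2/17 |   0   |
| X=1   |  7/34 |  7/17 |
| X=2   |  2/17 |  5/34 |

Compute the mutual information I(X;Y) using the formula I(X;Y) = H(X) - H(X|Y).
0.1605 bits

I(X;Y) = H(X) - H(X|Y)

Marginal of X (row sums):
  P(X=0) = 2/17 + 0 = 2/17
  P(X=1) = 7/34 + 7/17 = 21/34
  P(X=2) = 2/17 + 5/34 = 9/34
H(X) = -[(2/17)·log₂(2/17) + (21/34)·log₂(21/34) + (9/34)·log₂(9/34)]
  = 0.3632 + 0.4294 + 0.5076 = 1.3002 bits

Marginal of Y (column sums):
  P(Y=0) = 2/17 + 7/34 + 2/17 = 15/34
  P(Y=1) = 0 + 7/17 + 5/34 = 19/34
H(X|Y) = Σ_y P(y)·H(X|Y=y):
  Y=0: P(Y=0) = 15/34, P(X|Y=0) = (4/15, 7/15, 4/15) → H(X|Y=0) = 1.5301
  Y=1: P(Y=1) = 19/34, P(X|Y=1) = (0, 14/19, 5/19) → H(X|Y=1) = 0.8315
H(X|Y) = (15/34)·1.5301 + (19/34)·0.8315 = 1.1397 bits

I(X;Y) = H(X) - H(X|Y) = 1.3002 - 1.1397 = 0.1605 bits

Cross-check via I(X;Y) = H(X) + H(Y) - H(X,Y): computing H(Y) from the column sums and H(X,Y) from the 6 cells in the same way gives H(Y) = 0.9900 bits and H(X,Y) = 2.1297 bits, so
I(X;Y) = 1.3002 + 0.9900 - 2.1297 = 0.1605 bits ✓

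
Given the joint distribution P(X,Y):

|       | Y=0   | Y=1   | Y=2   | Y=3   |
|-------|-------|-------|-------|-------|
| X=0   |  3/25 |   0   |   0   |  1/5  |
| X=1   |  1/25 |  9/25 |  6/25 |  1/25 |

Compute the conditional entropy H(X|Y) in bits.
0.2858 bits

H(X|Y) = H(X,Y) - H(Y)

H(X,Y) = -Σ_{x,y} P(x,y) log₂ P(x,y). Per-cell terms -P(x,y)·log₂P(x,y):
  X=0: 0.36707, 0.00000, 0.00000, 0.46439
  X=1: 0.18575, 0.53062, 0.49413, 0.18575
  (cells with P = 0 contribute 0)
Sum of the 8 terms: H(X,Y) = 2.2277 bits

Marginal of Y (column sums):
  P(Y=0) = 3/25 + 1/25 = 4/25
  P(Y=1) = 0 + 9/25 = 9/25
  P(Y=2) = 0 + 6/25 = 6/25
  P(Y=3) = 1/5 + 1/25 = 6/25
H(Y) = -[(4/25)·log₂(4/25) + (9/25)·log₂(9/25) + (6/25)·log₂(6/25) + (6/25)·log₂(6/25)]
  = 0.42302 + 0.53062 + 0.49413 + 0.49413 = 1.9419 bits

H(X|Y) = H(X,Y) - H(Y) = 2.2277 - 1.9419 = 0.2858 bits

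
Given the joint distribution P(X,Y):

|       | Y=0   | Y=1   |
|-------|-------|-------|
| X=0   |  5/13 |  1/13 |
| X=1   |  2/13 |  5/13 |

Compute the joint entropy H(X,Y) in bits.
1.7605 bits

H(X,Y) = -Σ_{x,y} P(x,y) log₂ P(x,y). Per-cell terms -P(x,y)·log₂P(x,y):
  X=0: 0.5302, 0.2846
  X=1: 0.4155, 0.5302
Sum of the 4 terms: H(X,Y) = 1.7605 bits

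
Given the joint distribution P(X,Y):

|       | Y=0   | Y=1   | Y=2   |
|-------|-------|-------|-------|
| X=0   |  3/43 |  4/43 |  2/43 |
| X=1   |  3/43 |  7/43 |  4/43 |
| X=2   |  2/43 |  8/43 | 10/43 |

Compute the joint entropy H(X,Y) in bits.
2.9523 bits

H(X,Y) = -Σ_{x,y} P(x,y) log₂ P(x,y). Per-cell terms -P(x,y)·log₂P(x,y):
  X=0: 0.2680, 0.3187, 0.2059
  X=1: 0.2680, 0.4263, 0.3187
  X=2: 0.2059, 0.4514, 0.4894
Sum of the 9 terms: H(X,Y) = 2.9523 bits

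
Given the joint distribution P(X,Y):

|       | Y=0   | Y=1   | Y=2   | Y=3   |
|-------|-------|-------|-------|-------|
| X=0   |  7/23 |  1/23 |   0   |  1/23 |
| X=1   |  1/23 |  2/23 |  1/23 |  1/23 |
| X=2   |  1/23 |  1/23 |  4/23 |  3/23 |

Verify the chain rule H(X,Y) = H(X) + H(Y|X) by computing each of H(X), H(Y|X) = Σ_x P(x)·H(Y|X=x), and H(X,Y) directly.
H(X) = 1.5380 bits, H(Y|X) = 1.4896 bits, H(X,Y) = 3.0276 bits

Marginal of X (row sums):
  P(X=0) = 7/23 + 1/23 + 0 + 1/23 = 9/23
  P(X=1) = 1/23 + 2/23 + 1/23 + 1/23 = 5/23
  P(X=2) = 1/23 + 1/23 + 4/23 + 3/23 = 9/23
H(X) = -[(9/23)·log₂(9/23) + (5/23)·log₂(5/23) + (9/23)·log₂(9/23)]
  = 0.529684 + 0.478616 + 0.529684 = 1.5380 bits

H(Y|X) = Σ_x P(x)·H(Y|X=x):
  X=0: P(X=0) = 9/23, P(Y|X=0) = (7/9, 1/9, 0, 1/9) → H(Y|X=0) = 0.986427
  X=1: P(X=1) = 5/23, P(Y|X=1) = (1/5, 2/5, 1/5, 1/5) → H(Y|X=1) = 1.921928
  X=2: P(X=2) = 9/23, P(Y|X=2) = (1/9, 1/9, 4/9, 1/3) → H(Y|X=2) = 1.752715
H(Y|X) = (9/23)·0.986427 + (5/23)·1.921928 + (9/23)·1.752715 = 1.4896 bits

H(X,Y) = -Σ_{x,y} P(x,y) log₂ P(x,y). Per-cell terms -P(x,y)·log₂P(x,y):
  X=0: 0.522324, 0.196677, 0.000000, 0.196677
  X=1: 0.196677, 0.306397, 0.196677, 0.196677
  X=2: 0.196677, 0.196677, 0.438880, 0.383296
  (cells with P = 0 contribute 0)
Sum of the 12 terms: H(X,Y) = 3.0276 bits

Chain rule check:
  H(X) + H(Y|X) = 1.5380 + 1.4896 = 3.0276 bits
  H(X,Y) = 3.0276 bits
✓ Chain rule verified.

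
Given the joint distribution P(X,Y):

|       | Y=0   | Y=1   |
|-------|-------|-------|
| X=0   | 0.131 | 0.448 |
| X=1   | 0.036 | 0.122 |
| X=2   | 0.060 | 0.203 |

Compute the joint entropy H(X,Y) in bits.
2.1566 bits

H(X,Y) = -Σ_{x,y} P(x,y) log₂ P(x,y). Per-cell terms -P(x,y)·log₂P(x,y):
  X=0: 0.3841, 0.5190
  X=1: 0.1727, 0.3703
  X=2: 0.2435, 0.4670
Sum of the 6 terms: H(X,Y) = 2.1566 bits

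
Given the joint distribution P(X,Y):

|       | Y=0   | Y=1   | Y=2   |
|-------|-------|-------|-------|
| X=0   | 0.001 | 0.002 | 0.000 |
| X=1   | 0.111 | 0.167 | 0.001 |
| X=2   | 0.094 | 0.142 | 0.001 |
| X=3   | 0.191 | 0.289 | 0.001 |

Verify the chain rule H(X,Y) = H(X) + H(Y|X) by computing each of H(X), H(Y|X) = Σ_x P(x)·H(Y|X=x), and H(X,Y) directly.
H(X) = 1.5391 bits, H(Y|X) = 0.9962 bits, H(X,Y) = 2.5353 bits

Marginal of X (row sums):
  P(X=0) = 0.001 + 0.002 + 0.000 = 0.003
  P(X=1) = 0.111 + 0.167 + 0.001 = 0.279
  P(X=2) = 0.094 + 0.142 + 0.001 = 0.237
  P(X=3) = 0.191 + 0.289 + 0.001 = 0.481
H(X) = -[0.003·log₂(0.003) + 0.279·log₂(0.279) + 0.237·log₂(0.237) + 0.481·log₂(0.481)]
  = 0.02514 + 0.51382 + 0.49226 + 0.50788 = 1.5391 bits

H(Y|X) = Σ_x P(x)·H(Y|X=x):
  X=0: P(X=0) = 0.003, P(Y|X=0) = (1/3, 2/3, 0) → H(Y|X=0) = 0.91830
  X=1: P(X=1) = 0.279, P(Y|X=1) = (37/93, 167/279, 1/279) → H(Y|X=1) = 1.00133
  X=2: P(X=2) = 0.237, P(Y|X=2) = (94/237, 142/237, 1/237) → H(Y|X=2) = 1.00522
  X=3: P(X=3) = 0.481, P(Y|X=3) = (191/481, 289/481, 1/481) → H(Y|X=3) = 0.98922
H(Y|X) = 0.003·0.91830 + 0.279·1.00133 + 0.237·1.00522 + 0.481·0.98922 = 0.9962 bits

H(X,Y) = -Σ_{x,y} P(x,y) log₂ P(x,y). Per-cell terms -P(x,y)·log₂P(x,y):
  X=0: 0.00997, 0.01793, 0.00000
  X=1: 0.35202, 0.43121, 0.00997
  X=2: 0.32065, 0.39988, 0.00997
  X=3: 0.45618, 0.51756, 0.00997
  (cells with P = 0 contribute 0)
Sum of the 12 terms: H(X,Y) = 2.5353 bits

Chain rule check:
  H(X) + H(Y|X) = 1.5391 + 0.9962 = 2.5353 bits
  H(X,Y) = 2.5353 bits
✓ Chain rule verified.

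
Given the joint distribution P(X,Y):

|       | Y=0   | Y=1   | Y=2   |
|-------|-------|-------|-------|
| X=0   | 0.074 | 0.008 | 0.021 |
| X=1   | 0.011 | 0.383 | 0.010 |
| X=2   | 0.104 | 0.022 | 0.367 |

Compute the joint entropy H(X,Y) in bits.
2.1105 bits

H(X,Y) = -Σ_{x,y} P(x,y) log₂ P(x,y). Per-cell terms -P(x,y)·log₂P(x,y):
  X=0: 0.27797, 0.05573, 0.11704
  X=1: 0.07157, 0.53030, 0.06644
  X=2: 0.33960, 0.12114, 0.53074
Sum of the 9 terms: H(X,Y) = 2.1105 bits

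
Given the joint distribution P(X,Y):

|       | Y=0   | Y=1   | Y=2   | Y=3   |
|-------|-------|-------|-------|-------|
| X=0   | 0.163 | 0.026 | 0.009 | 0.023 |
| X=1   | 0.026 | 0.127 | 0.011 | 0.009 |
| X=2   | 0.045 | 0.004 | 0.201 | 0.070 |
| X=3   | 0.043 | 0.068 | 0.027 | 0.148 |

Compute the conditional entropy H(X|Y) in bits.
1.3760 bits

H(X|Y) = H(X,Y) - H(Y)

H(X,Y) = -Σ_{x,y} P(x,y) log₂ P(x,y). Per-cell terms -P(x,y)·log₂P(x,y):
  X=0: 0.42658, 0.13690, 0.06116, 0.12517
  X=1: 0.13690, 0.37809, 0.07157, 0.06116
  X=2: 0.20133, 0.03186, 0.46526, 0.26856
  X=3: 0.19520, 0.26373, 0.14069, 0.40794
Sum of the 16 terms: H(X,Y) = 3.3721 bits

Marginal of Y (column sums):
  P(Y=0) = 0.163 + 0.026 + 0.045 + 0.043 = 0.277
  P(Y=1) = 0.026 + 0.127 + 0.004 + 0.068 = 0.225
  P(Y=2) = 0.009 + 0.011 + 0.201 + 0.027 = 0.248
  P(Y=3) = 0.023 + 0.009 + 0.070 + 0.148 = 0.250
H(Y) = -[0.277·log₂(0.277) + 0.225·log₂(0.225) + 0.248·log₂(0.248) + 0.250·log₂(0.250)]
  = 0.51302 + 0.48420 + 0.49887 + 0.50000 = 1.9961 bits

H(X|Y) = H(X,Y) - H(Y) = 3.3721 - 1.9961 = 1.3760 bits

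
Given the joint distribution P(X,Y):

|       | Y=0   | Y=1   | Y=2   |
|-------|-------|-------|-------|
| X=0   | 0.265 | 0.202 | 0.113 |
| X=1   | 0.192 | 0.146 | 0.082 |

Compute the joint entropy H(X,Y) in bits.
2.4876 bits

H(X,Y) = -Σ_{x,y} P(x,y) log₂ P(x,y). Per-cell terms -P(x,y)·log₂P(x,y):
  X=0: 0.5077, 0.4661, 0.3555
  X=1: 0.4571, 0.4053, 0.2959
Sum of the 6 terms: H(X,Y) = 2.4876 bits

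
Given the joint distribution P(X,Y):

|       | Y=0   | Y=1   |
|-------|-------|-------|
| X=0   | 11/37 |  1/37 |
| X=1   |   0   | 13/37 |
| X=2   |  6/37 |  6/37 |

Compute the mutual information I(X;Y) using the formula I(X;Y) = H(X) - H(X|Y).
0.5367 bits

I(X;Y) = H(X) - H(X|Y)

Marginal of X (row sums):
  P(X=0) = 11/37 + 1/37 = 12/37
  P(X=1) = 0 + 13/37 = 13/37
  P(X=2) = 6/37 + 6/37 = 12/37
H(X) = -[(12/37)·log₂(12/37) + (13/37)·log₂(13/37) + (12/37)·log₂(12/37)]
  = 0.52686 + 0.53019 + 0.52686 = 1.5839 bits

Marginal of Y (column sums):
  P(Y=0) = 11/37 + 0 + 6/37 = 17/37
  P(Y=1) = 1/37 + 13/37 + 6/37 = 20/37
H(X|Y) = Σ_y P(y)·H(X|Y=y):
  Y=0: P(Y=0) = 17/37, P(X|Y=0) = (11/17, 0, 6/17) → H(X|Y=0) = 0.93667
  Y=1: P(Y=1) = 20/37, P(X|Y=1) = (1/20, 13/20, 3/10) → H(X|Y=1) = 1.14115
H(X|Y) = (17/37)·0.93667 + (20/37)·1.14115 = 1.0472 bits

I(X;Y) = H(X) - H(X|Y) = 1.5839 - 1.0472 = 0.5367 bits

Cross-check via I(X;Y) = H(X) + H(Y) - H(X,Y): computing H(Y) from the column sums and H(X,Y) from the 6 cells in the same way gives H(Y) = 0.9953 bits and H(X,Y) = 2.0425 bits, so
I(X;Y) = 1.5839 + 0.9953 - 2.0425 = 0.5367 bits ✓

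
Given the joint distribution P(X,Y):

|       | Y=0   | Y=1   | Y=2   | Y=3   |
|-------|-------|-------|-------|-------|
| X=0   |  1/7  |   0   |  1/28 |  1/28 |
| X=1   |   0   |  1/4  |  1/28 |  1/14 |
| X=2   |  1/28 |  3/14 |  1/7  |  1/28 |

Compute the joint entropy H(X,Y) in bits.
2.9087 bits

H(X,Y) = -Σ_{x,y} P(x,y) log₂ P(x,y). Per-cell terms -P(x,y)·log₂P(x,y):
  X=0: 0.40105, 0.00000, 0.17169, 0.17169
  X=1: 0.00000, 0.50000, 0.17169, 0.27195
  X=2: 0.17169, 0.47623, 0.40105, 0.17169
  (cells with P = 0 contribute 0)
Sum of the 12 terms: H(X,Y) = 2.9087 bits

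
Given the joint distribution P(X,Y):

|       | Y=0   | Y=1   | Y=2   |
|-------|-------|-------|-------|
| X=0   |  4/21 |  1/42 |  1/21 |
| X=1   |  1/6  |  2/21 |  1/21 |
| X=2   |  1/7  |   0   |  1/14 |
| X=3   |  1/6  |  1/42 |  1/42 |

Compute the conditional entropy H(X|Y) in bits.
1.8702 bits

H(X|Y) = H(X,Y) - H(Y)

H(X,Y) = -Σ_{x,y} P(x,y) log₂ P(x,y). Per-cell terms -P(x,y)·log₂P(x,y):
  X=0: 0.45568, 0.12839, 0.20916
  X=1: 0.43083, 0.32308, 0.20916
  X=2: 0.40105, 0.00000, 0.27195
  X=3: 0.43083, 0.12839, 0.12839
  (cells with P = 0 contribute 0)
Sum of the 12 terms: H(X,Y) = 3.1169 bits

Marginal of Y (column sums):
  P(Y=0) = 4/21 + 1/6 + 1/7 + 1/6 = 2/3
  P(Y=1) = 1/42 + 2/21 + 0 + 1/42 = 1/7
  P(Y=2) = 1/21 + 1/21 + 1/14 + 1/42 = 4/21
H(Y) = -[(2/3)·log₂(2/3) + (1/7)·log₂(1/7) + (4/21)·log₂(4/21)]
  = 0.38998 + 0.40105 + 0.45568 = 1.2467 bits

H(X|Y) = H(X,Y) - H(Y) = 3.1169 - 1.2467 = 1.8702 bits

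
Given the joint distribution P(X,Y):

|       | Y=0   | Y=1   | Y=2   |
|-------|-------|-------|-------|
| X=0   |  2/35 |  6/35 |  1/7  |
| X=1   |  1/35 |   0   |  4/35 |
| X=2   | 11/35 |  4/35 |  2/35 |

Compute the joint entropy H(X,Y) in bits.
2.6958 bits

H(X,Y) = -Σ_{x,y} P(x,y) log₂ P(x,y). Per-cell terms -P(x,y)·log₂P(x,y):
  X=0: 0.23596, 0.43617, 0.40105
  X=1: 0.14655, 0.00000, 0.35763
  X=2: 0.52481, 0.35763, 0.23596
  (cells with P = 0 contribute 0)
Sum of the 9 terms: H(X,Y) = 2.6958 bits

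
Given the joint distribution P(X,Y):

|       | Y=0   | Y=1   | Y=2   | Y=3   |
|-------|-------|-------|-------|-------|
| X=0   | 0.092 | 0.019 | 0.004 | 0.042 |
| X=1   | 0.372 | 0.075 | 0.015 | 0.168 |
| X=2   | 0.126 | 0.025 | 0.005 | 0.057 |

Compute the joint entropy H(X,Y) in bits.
2.7669 bits

H(X,Y) = -Σ_{x,y} P(x,y) log₂ P(x,y). Per-cell terms -P(x,y)·log₂P(x,y):
  X=0: 0.3167, 0.1086, 0.0319, 0.1921
  X=1: 0.5307, 0.2803, 0.0909, 0.4323
  X=2: 0.3766, 0.1330, 0.0382, 0.2356
Sum of the 12 terms: H(X,Y) = 2.7669 bits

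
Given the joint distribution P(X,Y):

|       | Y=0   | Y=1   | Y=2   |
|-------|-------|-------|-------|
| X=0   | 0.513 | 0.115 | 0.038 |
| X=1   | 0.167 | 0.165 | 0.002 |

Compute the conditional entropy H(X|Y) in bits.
0.8318 bits

H(X|Y) = H(X,Y) - H(Y)

H(X,Y) = -Σ_{x,y} P(x,y) log₂ P(x,y). Per-cell terms -P(x,y)·log₂P(x,y):
  X=0: 0.4940032, 0.3588338, 0.1792786
  X=1: 0.4312074, 0.4289112, 0.0179316
Sum of the 6 terms: H(X,Y) = 1.910166 bits

Marginal of Y (column sums):
  P(Y=0) = 0.513 + 0.167 = 0.680
  P(Y=1) = 0.115 + 0.165 = 0.280
  P(Y=2) = 0.038 + 0.002 = 0.040
H(Y) = -[0.680·log₂(0.680) + 0.280·log₂(0.280) + 0.040·log₂(0.040)]
  = 0.3783475 + 0.5142204 + 0.1857542 = 1.078322 bits

H(X|Y) = H(X,Y) - H(Y) = 1.910166 - 1.078322 = 0.8318 bits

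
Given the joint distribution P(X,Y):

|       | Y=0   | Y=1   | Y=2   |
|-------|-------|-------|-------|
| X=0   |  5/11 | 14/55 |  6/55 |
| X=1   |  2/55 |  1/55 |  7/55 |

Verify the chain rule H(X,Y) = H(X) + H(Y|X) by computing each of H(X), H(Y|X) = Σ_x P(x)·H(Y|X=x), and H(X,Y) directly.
H(X) = 0.6840 bits, H(Y|X) = 1.3417 bits, H(X,Y) = 2.0257 bits

Marginal of X (row sums):
  P(X=0) = 5/11 + 14/55 + 6/55 = 9/11
  P(X=1) = 2/55 + 1/55 + 7/55 = 2/11
H(X) = -[(9/11)·log₂(9/11) + (2/11)·log₂(2/11)]
  = 0.23687 + 0.44717 = 0.6840 bits

H(Y|X) = Σ_x P(x)·H(Y|X=x):
  X=0: P(X=0) = 9/11, P(Y|X=0) = (5/9, 14/45, 2/15) → H(Y|X=0) = 1.38276
  X=1: P(X=1) = 2/11, P(Y|X=1) = (1/5, 1/10, 7/10) → H(Y|X=1) = 1.15678
H(Y|X) = (9/11)·1.38276 + (2/11)·1.15678 = 1.3417 bits

H(X,Y) = -Σ_{x,y} P(x,y) log₂ P(x,y). Per-cell terms -P(x,y)·log₂P(x,y):
  X=0: 0.51705, 0.50247, 0.34870
  X=1: 0.17387, 0.10512, 0.37851
Sum of the 6 terms: H(X,Y) = 2.0257 bits

Chain rule check:
  H(X) + H(Y|X) = 0.6840 + 1.3417 = 2.0257 bits
  H(X,Y) = 2.0257 bits
✓ Chain rule verified.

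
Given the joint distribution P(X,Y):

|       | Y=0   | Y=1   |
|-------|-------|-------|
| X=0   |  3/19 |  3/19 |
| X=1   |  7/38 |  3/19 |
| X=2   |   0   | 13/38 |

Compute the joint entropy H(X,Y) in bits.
2.2404 bits

H(X,Y) = -Σ_{x,y} P(x,y) log₂ P(x,y). Per-cell terms -P(x,y)·log₂P(x,y):
  X=0: 0.42047, 0.42047
  X=1: 0.44958, 0.42047
  X=2: 0.00000, 0.52940
  (cells with P = 0 contribute 0)
Sum of the 6 terms: H(X,Y) = 2.2404 bits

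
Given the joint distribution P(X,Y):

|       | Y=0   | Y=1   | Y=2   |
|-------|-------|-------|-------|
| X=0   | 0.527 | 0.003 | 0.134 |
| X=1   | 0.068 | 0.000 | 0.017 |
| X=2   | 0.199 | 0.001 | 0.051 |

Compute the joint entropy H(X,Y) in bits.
1.9568 bits

H(X,Y) = -Σ_{x,y} P(x,y) log₂ P(x,y). Per-cell terms -P(x,y)·log₂P(x,y):
  X=0: 0.4870, 0.0251, 0.3886
  X=1: 0.2637, 0.0000, 0.0999
  X=2: 0.4635, 0.0100, 0.2190
  (cells with P = 0 contribute 0)
Sum of the 9 terms: H(X,Y) = 1.9568 bits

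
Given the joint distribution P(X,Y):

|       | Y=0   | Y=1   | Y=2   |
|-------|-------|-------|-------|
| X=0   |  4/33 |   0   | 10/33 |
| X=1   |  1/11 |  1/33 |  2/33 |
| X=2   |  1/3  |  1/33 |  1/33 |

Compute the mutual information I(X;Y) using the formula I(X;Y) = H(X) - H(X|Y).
0.3155 bits

I(X;Y) = H(X) - H(X|Y)

Marginal of X (row sums):
  P(X=0) = 4/33 + 0 + 10/33 = 14/33
  P(X=1) = 1/11 + 1/33 + 2/33 = 2/11
  P(X=2) = 1/3 + 1/33 + 1/33 = 13/33
H(X) = -[(14/33)·log₂(14/33) + (2/11)·log₂(2/11) + (13/33)·log₂(13/33)]
  = 0.5248045 + 0.4471694 + 0.5294366 = 1.5014105 bits

Marginal of Y (column sums):
  P(Y=0) = 4/33 + 1/11 + 1/3 = 6/11
  P(Y=1) = 0 + 1/33 + 1/33 = 2/33
  P(Y=2) = 10/33 + 2/33 + 1/33 = 13/33
H(X|Y) = Σ_y P(y)·H(X|Y=y):
  Y=0: P(Y=0) = 6/11, P(X|Y=0) = (2/9, 1/6, 11/18) → H(X|Y=0) = 1.3472230
  Y=1: P(Y=1) = 2/33, P(X|Y=1) = (0, 1/2, 1/2) → H(X|Y=1) = 1.0000000
  Y=2: P(Y=2) = 13/33, P(X|Y=2) = (10/13, 2/13, 1/13) → H(X|Y=2) = 0.9912643
H(X|Y) = (6/11)·1.3472230 + (2/33)·1.0000000 + (13/33)·0.9912643 = 1.1859530 bits

I(X;Y) = H(X) - H(X|Y) = 1.5014105 - 1.1859530 = 0.3155 bits

Cross-check via I(X;Y) = H(X) + H(Y) - H(X,Y): computing H(Y) from the column sums and H(X,Y) from the 9 cells in the same way gives H(Y) = 1.2515345 bits and H(X,Y) = 2.4374876 bits, so
I(X;Y) = 1.5014105 + 1.2515345 - 2.4374876 = 0.3155 bits ✓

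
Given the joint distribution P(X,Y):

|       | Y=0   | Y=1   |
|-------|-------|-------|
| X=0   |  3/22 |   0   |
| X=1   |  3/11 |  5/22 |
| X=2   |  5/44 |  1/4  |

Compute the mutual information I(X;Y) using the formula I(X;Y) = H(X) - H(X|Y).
0.1757 bits

I(X;Y) = H(X) - H(X|Y)

Marginal of X (row sums):
  P(X=0) = 3/22 + 0 = 3/22
  P(X=1) = 3/11 + 5/22 = 1/2
  P(X=2) = 5/44 + 1/4 = 4/11
H(X) = -[(3/22)·log₂(3/22) + (1/2)·log₂(1/2) + (4/11)·log₂(4/11)]
  = 0.3920 + 0.5000 + 0.5307 = 1.4227 bits

Marginal of Y (column sums):
  P(Y=0) = 3/22 + 3/11 + 5/44 = 23/44
  P(Y=1) = 0 + 5/22 + 1/4 = 21/44
H(X|Y) = Σ_y P(y)·H(X|Y=y):
  Y=0: P(Y=0) = 23/44, P(X|Y=0) = (6/23, 12/23, 5/23) → H(X|Y=0) = 1.4740
  Y=1: P(Y=1) = 21/44, P(X|Y=1) = (0, 10/21, 11/21) → H(X|Y=1) = 0.9984
H(X|Y) = (23/44)·1.4740 + (21/44)·0.9984 = 1.2470 bits

I(X;Y) = H(X) - H(X|Y) = 1.4227 - 1.2470 = 0.1757 bits

Cross-check via I(X;Y) = H(X) + H(Y) - H(X,Y): computing H(Y) from the column sums and H(X,Y) from the 6 cells in the same way gives H(Y) = 0.9985 bits and H(X,Y) = 2.2455 bits, so
I(X;Y) = 1.4227 + 0.9985 - 2.2455 = 0.1757 bits ✓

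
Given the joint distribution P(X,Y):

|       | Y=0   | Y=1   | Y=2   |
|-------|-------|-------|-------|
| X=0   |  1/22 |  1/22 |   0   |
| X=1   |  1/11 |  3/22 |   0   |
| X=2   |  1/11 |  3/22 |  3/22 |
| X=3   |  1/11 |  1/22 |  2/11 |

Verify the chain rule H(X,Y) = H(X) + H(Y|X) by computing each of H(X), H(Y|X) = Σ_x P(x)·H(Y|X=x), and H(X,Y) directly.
H(X) = 1.8567 bits, H(Y|X) = 1.3180 bits, H(X,Y) = 3.1747 bits

Marginal of X (row sums):
  P(X=0) = 1/22 + 1/22 + 0 = 1/11
  P(X=1) = 1/11 + 3/22 + 0 = 5/22
  P(X=2) = 1/11 + 3/22 + 3/22 = 4/11
  P(X=3) = 1/11 + 1/22 + 2/11 = 7/22
H(X) = -[(1/11)·log₂(1/11) + (5/22)·log₂(5/22) + (4/11)·log₂(4/11) + (7/22)·log₂(7/22)]
  = 0.314494 + 0.485796 + 0.530702 + 0.525661 = 1.8567 bits

H(Y|X) = Σ_x P(x)·H(Y|X=x):
  X=0: P(X=0) = 1/11, P(Y|X=0) = (1/2, 1/2, 0) → H(Y|X=0) = 1.000000
  X=1: P(X=1) = 5/22, P(Y|X=1) = (2/5, 3/5, 0) → H(Y|X=1) = 0.970951
  X=2: P(X=2) = 4/11, P(Y|X=2) = (1/4, 3/8, 3/8) → H(Y|X=2) = 1.561278
  X=3: P(X=3) = 7/22, P(Y|X=3) = (2/7, 1/7, 4/7) → H(Y|X=3) = 1.378783
H(Y|X) = (1/11)·1.000000 + (5/22)·0.970951 + (4/11)·1.561278 + (7/22)·1.378783 = 1.3180 bits

H(X,Y) = -Σ_{x,y} P(x,y) log₂ P(x,y). Per-cell terms -P(x,y)·log₂P(x,y):
  X=0: 0.202701, 0.202701, 0.000000
  X=1: 0.314494, 0.391973, 0.000000
  X=2: 0.314494, 0.391973, 0.391973
  X=3: 0.314494, 0.202701, 0.447169
  (cells with P = 0 contribute 0)
Sum of the 12 terms: H(X,Y) = 3.1747 bits

Chain rule check:
  H(X) + H(Y|X) = 1.8567 + 1.3180 = 3.1747 bits
  H(X,Y) = 3.1747 bits
✓ Chain rule verified.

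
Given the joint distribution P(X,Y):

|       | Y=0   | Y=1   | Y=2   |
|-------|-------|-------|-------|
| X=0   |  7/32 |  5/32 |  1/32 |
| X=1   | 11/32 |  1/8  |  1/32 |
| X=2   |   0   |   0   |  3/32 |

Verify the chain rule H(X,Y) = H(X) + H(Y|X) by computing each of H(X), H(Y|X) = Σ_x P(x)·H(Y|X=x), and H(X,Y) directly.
H(X) = 1.3481 bits, H(Y|X) = 1.0872 bits, H(X,Y) = 2.4353 bits

Marginal of X (row sums):
  P(X=0) = 7/32 + 5/32 + 1/32 = 13/32
  P(X=1) = 11/32 + 1/8 + 1/32 = 1/2
  P(X=2) = 0 + 0 + 3/32 = 3/32
H(X) = -[(13/32)·log₂(13/32) + (1/2)·log₂(1/2) + (3/32)·log₂(3/32)]
  = 0.52795 + 0.50000 + 0.32016 = 1.3481 bits

H(Y|X) = Σ_x P(x)·H(Y|X=x):
  X=0: P(X=0) = 13/32, P(Y|X=0) = (7/13, 5/13, 1/13) → H(Y|X=0) = 1.29574
  X=1: P(X=1) = 1/2, P(Y|X=1) = (11/16, 1/4, 1/16) → H(Y|X=1) = 1.12164
  X=2: P(X=2) = 3/32, P(Y|X=2) = (0, 0, 1) → H(Y|X=2) = 0.00000
H(Y|X) = (13/32)·1.29574 + (1/2)·1.12164 + (3/32)·0.00000 = 1.0872 bits

H(X,Y) = -Σ_{x,y} P(x,y) log₂ P(x,y). Per-cell terms -P(x,y)·log₂P(x,y):
  X=0: 0.47964, 0.41845, 0.15625
  X=1: 0.52957, 0.37500, 0.15625
  X=2: 0.00000, 0.00000, 0.32016
  (cells with P = 0 contribute 0)
Sum of the 9 terms: H(X,Y) = 2.4353 bits

Chain rule check:
  H(X) + H(Y|X) = 1.3481 + 1.0872 = 2.4353 bits
  H(X,Y) = 2.4353 bits
✓ Chain rule verified.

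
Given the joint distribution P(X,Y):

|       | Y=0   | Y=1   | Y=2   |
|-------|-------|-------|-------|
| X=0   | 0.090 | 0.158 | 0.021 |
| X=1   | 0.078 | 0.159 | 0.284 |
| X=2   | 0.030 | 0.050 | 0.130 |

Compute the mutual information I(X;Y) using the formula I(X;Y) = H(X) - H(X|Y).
0.1628 bits

I(X;Y) = H(X) - H(X|Y)

Marginal of X (row sums):
  P(X=0) = 0.090 + 0.158 + 0.021 = 0.269
  P(X=1) = 0.078 + 0.159 + 0.284 = 0.521
  P(X=2) = 0.030 + 0.050 + 0.130 = 0.210
H(X) = -[0.269·log₂(0.269) + 0.521·log₂(0.521) + 0.210·log₂(0.210)]
  = 0.5096 + 0.4901 + 0.4728 = 1.4725 bits

Marginal of Y (column sums):
  P(Y=0) = 0.090 + 0.078 + 0.030 = 0.198
  P(Y=1) = 0.158 + 0.159 + 0.050 = 0.367
  P(Y=2) = 0.021 + 0.284 + 0.130 = 0.435
H(X|Y) = Σ_y P(y)·H(X|Y=y):
  Y=0: P(Y=0) = 0.198, P(X|Y=0) = (5/11, 13/33, 5/33) → H(X|Y=0) = 1.4590
  Y=1: P(Y=1) = 0.367, P(X|Y=1) = (158/367, 159/367, 50/367) → H(X|Y=1) = 1.4381
  Y=2: P(Y=2) = 0.435, P(X|Y=2) = (7/145, 284/435, 26/87) → H(X|Y=2) = 1.1334
H(X|Y) = 0.198·1.4590 + 0.367·1.4381 + 0.435·1.1334 = 1.3097 bits

I(X;Y) = H(X) - H(X|Y) = 1.4725 - 1.3097 = 0.1628 bits

Cross-check via I(X;Y) = H(X) + H(Y) - H(X,Y): computing H(Y) from the column sums and H(X,Y) from the 9 cells in the same way gives H(Y) = 1.5157 bits and H(X,Y) = 2.8254 bits, so
I(X;Y) = 1.4725 + 1.5157 - 2.8254 = 0.1628 bits ✓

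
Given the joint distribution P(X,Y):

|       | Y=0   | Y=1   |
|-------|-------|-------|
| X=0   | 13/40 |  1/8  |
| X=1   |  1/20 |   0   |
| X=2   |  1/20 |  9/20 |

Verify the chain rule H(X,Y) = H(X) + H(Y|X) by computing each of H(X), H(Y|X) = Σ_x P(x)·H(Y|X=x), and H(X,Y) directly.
H(X) = 1.2345 bits, H(Y|X) = 0.6181 bits, H(X,Y) = 1.8526 bits

Marginal of X (row sums):
  P(X=0) = 13/40 + 1/8 = 9/20
  P(X=1) = 1/20 + 0 = 1/20
  P(X=2) = 1/20 + 9/20 = 1/2
H(X) = -[(9/20)·log₂(9/20) + (1/20)·log₂(1/20) + (1/2)·log₂(1/2)]
  = 0.5184 + 0.2161 + 0.5000 = 1.2345 bits

H(Y|X) = Σ_x P(x)·H(Y|X=x):
  X=0: P(X=0) = 9/20, P(Y|X=0) = (13/18, 5/18) → H(Y|X=0) = 0.8524
  X=1: P(X=1) = 1/20, P(Y|X=1) = (1, 0) → H(Y|X=1) = 0.0000
  X=2: P(X=2) = 1/2, P(Y|X=2) = (1/10, 9/10) → H(Y|X=2) = 0.4690
H(Y|X) = (9/20)·0.8524 + (1/20)·0.0000 + (1/2)·0.4690 = 0.6181 bits

H(X,Y) = -Σ_{x,y} P(x,y) log₂ P(x,y). Per-cell terms -P(x,y)·log₂P(x,y):
  X=0: 0.5270, 0.3750
  X=1: 0.2161, 0.0000
  X=2: 0.2161, 0.5184
  (cells with P = 0 contribute 0)
Sum of the 6 terms: H(X,Y) = 1.8526 bits

Chain rule check:
  H(X) + H(Y|X) = 1.2345 + 0.6181 = 1.8526 bits
  H(X,Y) = 1.8526 bits
✓ Chain rule verified.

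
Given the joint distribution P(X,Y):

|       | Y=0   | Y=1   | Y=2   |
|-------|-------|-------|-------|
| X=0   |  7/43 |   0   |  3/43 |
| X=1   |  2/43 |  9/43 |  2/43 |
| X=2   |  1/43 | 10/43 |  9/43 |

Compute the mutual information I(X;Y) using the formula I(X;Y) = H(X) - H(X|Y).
0.3958 bits

I(X;Y) = H(X) - H(X|Y)

Marginal of X (row sums):
  P(X=0) = 7/43 + 0 + 3/43 = 10/43
  P(X=1) = 2/43 + 9/43 + 2/43 = 13/43
  P(X=2) = 1/43 + 10/43 + 9/43 = 20/43
H(X) = -[(10/43)·log₂(10/43) + (13/43)·log₂(13/43) + (20/43)·log₂(20/43)]
  = 0.48938062 + 0.52176106 + 0.51364496 = 1.5247866 bits

Marginal of Y (column sums):
  P(Y=0) = 7/43 + 2/43 + 1/43 = 10/43
  P(Y=1) = 0 + 9/43 + 10/43 = 19/43
  P(Y=2) = 3/43 + 2/43 + 9/43 = 14/43
H(X|Y) = Σ_y P(y)·H(X|Y=y):
  Y=0: P(Y=0) = 10/43, P(X|Y=0) = (7/10, 1/5, 1/10) → H(X|Y=0) = 1.15677965
  Y=1: P(Y=1) = 19/43, P(X|Y=1) = (0, 9/19, 10/19) → H(X|Y=1) = 0.99800088
  Y=2: P(Y=2) = 14/43, P(X|Y=2) = (3/14, 1/7, 9/14) → H(X|Y=2) = 1.28705403
H(X|Y) = (10/43)·1.15677965 + (19/43)·0.99800088 + (14/43)·1.28705403 = 1.1290365 bits

I(X;Y) = H(X) - H(X|Y) = 1.5247866 - 1.1290365 = 0.3958 bits

Cross-check via I(X;Y) = H(X) + H(Y) - H(X,Y): computing H(Y) from the column sums and H(X,Y) from the 9 cells in the same way gives H(Y) = 1.5371282 bits and H(X,Y) = 2.6661647 bits, so
I(X;Y) = 1.5247866 + 1.5371282 - 2.6661647 = 0.3958 bits ✓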